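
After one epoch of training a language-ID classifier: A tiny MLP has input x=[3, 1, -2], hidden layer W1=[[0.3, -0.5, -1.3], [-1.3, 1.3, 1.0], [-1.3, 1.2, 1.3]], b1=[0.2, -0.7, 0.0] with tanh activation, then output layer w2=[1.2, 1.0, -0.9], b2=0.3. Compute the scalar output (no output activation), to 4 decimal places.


z1[0] = (0.3)·(3) + (-0.5)·(1) + (-1.3)·(-2) + 0.2 = 3.2
z1[1] = (-1.3)·(3) + (1.3)·(1) + (1.0)·(-2) - 0.7 = -5.3
z1[2] = (-1.3)·(3) + (1.2)·(1) + (1.3)·(-2) + 0.0 = -5.3
h = tanh(z1) = [0.9967, -1.0, -1.0]
output = (1.2)·(0.9967) + (1.0)·(-1.0) + (-0.9)·(-1.0) + 0.3 = 1.396

1.396


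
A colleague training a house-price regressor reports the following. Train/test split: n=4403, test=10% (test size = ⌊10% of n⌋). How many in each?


Test = ⌊4403·10/100⌋ = 440
Train = 4403 - 440 = 3963

Train: 3963, Test: 440


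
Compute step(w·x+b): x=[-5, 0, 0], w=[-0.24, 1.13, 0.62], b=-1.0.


z = (-5)·(-0.24) + (0)·(1.13) + (0)·(0.62) - 1.0
  = 0.2
step(z) = 1 (z≥0)

1


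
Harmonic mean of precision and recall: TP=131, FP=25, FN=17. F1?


Precision = 131/156 = 0.8397
Recall = 131/148 = 0.8851
F1 = 2·P·R/(P+R) = 2·TP/(2·TP+FP+FN) = 262/(262+25+17) = 262/304 = 0.8618

0.8618


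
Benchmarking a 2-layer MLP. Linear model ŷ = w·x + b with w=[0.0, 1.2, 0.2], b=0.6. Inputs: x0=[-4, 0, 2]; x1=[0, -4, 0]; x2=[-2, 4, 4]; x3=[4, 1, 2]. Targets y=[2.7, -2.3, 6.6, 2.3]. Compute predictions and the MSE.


ŷ0 = (0.0)·(-4) + (1.2)·(0) + (0.2)·(2) + 0.6 = 1.0
ŷ1 = (0.0)·(0) + (1.2)·(-4) + (0.2)·(0) + 0.6 = -4.2
ŷ2 = (0.0)·(-2) + (1.2)·(4) + (0.2)·(4) + 0.6 = 6.2
ŷ3 = (0.0)·(4) + (1.2)·(1) + (0.2)·(2) + 0.6 = 2.2
errors² = [2.89, 3.61, 0.16, 0.01]
MSE = 6.6700/4 = 1.6675

1.6675


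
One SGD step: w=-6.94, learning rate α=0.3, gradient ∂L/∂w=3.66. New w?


w_new = w - α·∇
= -6.94 - 0.3·3.66
= -6.94 - 1.098
= -8.038

-8.038


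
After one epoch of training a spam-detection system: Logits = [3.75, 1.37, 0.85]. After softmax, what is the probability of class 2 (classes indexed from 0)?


Exponentials: e^3.75=42.5211, e^1.37=3.9354, e^0.85=2.3396
Sum = 48.7961
Softmax = [0.8714, 0.0806, 0.0479]
p[2] = 2.3396/48.7961 = 0.0479

0.0479


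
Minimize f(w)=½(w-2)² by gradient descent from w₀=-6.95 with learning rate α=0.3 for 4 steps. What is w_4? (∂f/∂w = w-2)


step 1: grad = -6.95-2 = -8.95; w = -6.95 - 0.3·(-8.95) = -4.265
step 2: grad = -4.265-2 = -6.265; w = -4.265 - 0.3·(-6.265) = -2.3855
step 3: grad = -2.3855-2 = -4.3855; w = -2.3855 - 0.3·(-4.3855) = -1.06985
step 4: grad = -1.06985-2 = -3.06985; w = -1.06985 - 0.3·(-3.06985) = -0.148895

-0.148895


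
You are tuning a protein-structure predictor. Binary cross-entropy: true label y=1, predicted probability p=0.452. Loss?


BCE = -[y·ln(p) + (1-y)·ln(1-p)]
= -1·ln(0.452) - 0
= -ln(0.452) = 0.7941

0.7941


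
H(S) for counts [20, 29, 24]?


Probabilities: [20/73, 29/73, 24/73] ≈ [0.274, 0.3973, 0.3288]
H = -((20/73)·log₂(20/73) + (29/73)·log₂(29/73) + (24/73)·log₂(24/73))
  = 1.5685 bits

1.5685 bits


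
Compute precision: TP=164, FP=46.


Precision = TP/(TP+FP)
= 164/(164+46)
= 164/210 = 78.1%

78.1%


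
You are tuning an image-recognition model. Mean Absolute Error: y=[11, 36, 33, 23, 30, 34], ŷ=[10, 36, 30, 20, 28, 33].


Absolute errors: |11-10|=1, |36-36|=0, |33-30|=3, |23-20|=3, |30-28|=2, |34-33|=1
Sum = 10
MAE = 10/6 = 5/3

5/3


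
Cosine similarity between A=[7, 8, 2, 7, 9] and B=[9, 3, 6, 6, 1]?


A·B = 7·9 + 8·3 + 2·6 + 7·6 + 9·1 = 150
‖A‖ = √247 = 15.7162, ‖B‖ = √163 = 12.7671
cos = 150/(√247·√163) = 150/√40261 = 0.7476

0.7476


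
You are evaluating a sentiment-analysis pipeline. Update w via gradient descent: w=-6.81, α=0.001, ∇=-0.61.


w_new = w - α·∇
= -6.81 - 0.001·-0.61
= -6.81 + 0.00061
= -6.80939

-6.80939


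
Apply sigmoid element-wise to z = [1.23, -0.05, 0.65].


σ(1.23) = 1/(1+e^-1.23) = 0.7738
σ(-0.05) = 1/(1+e^0.05) = 0.4875
σ(0.65) = 1/(1+e^-0.65) = 0.657
result = [0.7738, 0.4875, 0.657]

[0.7738, 0.4875, 0.657]


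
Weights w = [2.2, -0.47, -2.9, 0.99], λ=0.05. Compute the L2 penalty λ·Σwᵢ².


‖w‖₂² = (2.2)² + (-0.47)² + (-2.9)² + (0.99)²
     = 4.84 + 0.2209 + 8.41 + 0.9801
     = 14.451
λ·‖w‖₂² = 0.05·14.451 = 0.72255

0.72255


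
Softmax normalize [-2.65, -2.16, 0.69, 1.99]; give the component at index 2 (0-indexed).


Exponentials: e^-2.65=0.0707, e^-2.16=0.1153, e^0.69=1.9937, e^1.99=7.3155
Sum = 9.4952
Softmax = [0.0074, 0.0121, 0.21, 0.7704]
p[2] = 1.9937/9.4952 = 0.21

0.21


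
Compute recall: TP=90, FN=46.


Recall = TP/(TP+FN)
= 90/(90+46)
= 90/136 = 66.18%

66.18%


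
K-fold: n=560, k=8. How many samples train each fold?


Fold size = 560/8 = 70
Training per fold = 560 - 70 = 490

490


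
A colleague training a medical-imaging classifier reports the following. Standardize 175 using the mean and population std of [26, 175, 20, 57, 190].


μ = 93.6, σ = 73.8176
z = (175 - 93.6)/73.8176 = 1.1027

1.1027


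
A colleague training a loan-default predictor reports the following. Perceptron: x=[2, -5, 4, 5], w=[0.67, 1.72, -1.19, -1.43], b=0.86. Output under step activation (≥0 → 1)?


z = (2)·(0.67) + (-5)·(1.72) + (4)·(-1.19) + (5)·(-1.43) + 0.86
  = -18.31
step(z) = 0 (z<0)

0


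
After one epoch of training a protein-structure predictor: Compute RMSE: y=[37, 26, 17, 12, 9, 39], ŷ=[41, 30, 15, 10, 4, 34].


MSE = 90/6 = 15
RMSE = √(90/6) = 3.873

3.873


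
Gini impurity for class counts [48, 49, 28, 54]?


Probabilities: [48/179, 49/179, 28/179, 54/179] ≈ [0.2682, 0.2737, 0.1564, 0.3017]
Σpᵢ² = (2304 + 2401 + 784 + 2916)/179² = 8405/32041
Gini = 1 - Σpᵢ² = 1 - 8405/32041 = 0.7377

0.7377


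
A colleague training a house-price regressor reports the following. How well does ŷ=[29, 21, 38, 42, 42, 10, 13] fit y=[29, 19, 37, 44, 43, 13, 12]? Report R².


ȳ = 28.1429
SS_res = Σ(y-ŷ)² = 20
SS_tot = Σ(y-ȳ)² = 1124.86
R² = 1 - SS_res/SS_tot = 1 - 0.0178 = 0.9822

0.9822


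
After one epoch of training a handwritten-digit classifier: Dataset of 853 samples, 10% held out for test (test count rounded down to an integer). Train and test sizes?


Test = ⌊853·10/100⌋ = 85
Train = 853 - 85 = 768

Train: 768, Test: 85


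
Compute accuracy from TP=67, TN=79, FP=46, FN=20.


Accuracy = (TP+TN)/(TP+TN+FP+FN)
= (67+79)/(212)
= 146/212 = 68.87%

68.87%


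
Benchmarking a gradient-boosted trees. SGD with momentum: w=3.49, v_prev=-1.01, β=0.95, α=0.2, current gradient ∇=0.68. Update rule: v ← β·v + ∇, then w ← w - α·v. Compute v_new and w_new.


v_new = 0.95·-1.01 + 0.68 = -0.9595 + 0.68 = -0.2795
w_new = 3.49 - 0.2·-0.2795 = 3.49 + 0.0559 = 3.5459

v_new=-0.2795, w_new=3.5459


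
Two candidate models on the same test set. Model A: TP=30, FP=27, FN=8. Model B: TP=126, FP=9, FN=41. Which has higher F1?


Model A: P=30/57=0.5263, R=30/38=0.7895, F1=2PR/(P+R)=2TP/(2TP+FP+FN)=60/95=0.6316
Model B: P=126/135=0.9333, R=126/167=0.7545, F1=2PR/(P+R)=2TP/(2TP+FP+FN)=252/302=0.8344
0.6316 < 0.8344 → Model B

Model B


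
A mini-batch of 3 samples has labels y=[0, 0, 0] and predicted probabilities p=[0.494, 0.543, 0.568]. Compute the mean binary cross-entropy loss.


L[0] = -ln(1-0.494) = -ln(0.506) = 0.6812
L[1] = -ln(1-0.543) = -ln(0.457) = 0.7831
L[2] = -ln(1-0.568) = -ln(0.432) = 0.8393
mean = (0.6812 + 0.7831 + 0.8393)/3 = 0.7679

0.7679


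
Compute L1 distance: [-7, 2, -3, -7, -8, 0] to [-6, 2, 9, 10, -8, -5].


d = |-7+ 6| + |2-2| + |-3-9| + |-7-10| + |-8+ 8| + |0+ 5|
  = 1 + 0 + 12 + 17 + 0 + 5
  = 35

35


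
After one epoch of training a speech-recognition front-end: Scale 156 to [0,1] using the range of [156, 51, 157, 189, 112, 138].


min=51, max=189
(156-51)/(189-51) = 105/138 = 0.7609

0.7609


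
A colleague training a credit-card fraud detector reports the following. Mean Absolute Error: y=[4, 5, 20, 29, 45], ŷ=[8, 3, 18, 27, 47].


Absolute errors: |4-8|=4, |5-3|=2, |20-18|=2, |29-27|=2, |45-47|=2
Sum = 12
MAE = 12/5 = 12/5

12/5


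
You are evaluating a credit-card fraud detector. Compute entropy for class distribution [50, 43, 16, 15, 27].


Probabilities: [50/151, 43/151, 16/151, 15/151, 27/151] ≈ [0.3311, 0.2848, 0.106, 0.0993, 0.1788]
H = -((50/151)·log₂(50/151) + (43/151)·log₂(43/151) + (16/151)·log₂(16/151) + (15/151)·log₂(15/151) + (27/151)·log₂(27/151))
  = 2.1622 bits

2.1622 bits


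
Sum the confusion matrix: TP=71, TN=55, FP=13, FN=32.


Total = TP + TN + FP + FN
= 71 + 55 + 13 + 32
= 171
(Predicted positive: 84, predicted negative: 87)

171


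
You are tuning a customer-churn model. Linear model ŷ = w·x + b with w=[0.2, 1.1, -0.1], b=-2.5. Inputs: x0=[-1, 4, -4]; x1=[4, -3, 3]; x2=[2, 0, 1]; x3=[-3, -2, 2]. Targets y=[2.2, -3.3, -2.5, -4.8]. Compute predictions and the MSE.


ŷ0 = (0.2)·(-1) + (1.1)·(4) + (-0.1)·(-4) - 2.5 = 2.1
ŷ1 = (0.2)·(4) + (1.1)·(-3) + (-0.1)·(3) - 2.5 = -5.3
ŷ2 = (0.2)·(2) + (1.1)·(0) + (-0.1)·(1) - 2.5 = -2.2
ŷ3 = (0.2)·(-3) + (1.1)·(-2) + (-0.1)·(2) - 2.5 = -5.5
errors² = [0.01, 4.0, 0.09, 0.49]
MSE = 4.5900/4 = 1.1475

1.1475


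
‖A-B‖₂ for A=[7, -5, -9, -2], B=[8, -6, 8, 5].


d = √((7-8)² + (-5+ 6)² + (-9-8)² + (-2-5)²)
  = √(1 + 1 + 289 + 49)
  = √340 = 18.4391

18.4391


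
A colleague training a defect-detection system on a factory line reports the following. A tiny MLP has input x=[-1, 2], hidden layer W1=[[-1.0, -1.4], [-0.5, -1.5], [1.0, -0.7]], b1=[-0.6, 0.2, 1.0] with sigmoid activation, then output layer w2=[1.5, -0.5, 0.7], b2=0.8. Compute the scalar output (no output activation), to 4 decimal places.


z1[0] = (-1.0)·(-1) + (-1.4)·(2) - 0.6 = -2.4
z1[1] = (-0.5)·(-1) + (-1.5)·(2) + 0.2 = -2.3
z1[2] = (1.0)·(-1) + (-0.7)·(2) + 1.0 = -1.4
h = sigmoid(z1) = [0.0832, 0.0911, 0.1978]
output = (1.5)·(0.0832) + (-0.5)·(0.0911) + (0.7)·(0.1978) + 0.8 = 1.0177

1.0177


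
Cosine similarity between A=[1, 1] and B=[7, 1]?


A·B = 1·7 + 1·1 = 8
‖A‖ = √2 = 1.4142, ‖B‖ = √50 = 7.0711
cos = 8/(√2·√50) = 8/√100 = 0.8

0.8


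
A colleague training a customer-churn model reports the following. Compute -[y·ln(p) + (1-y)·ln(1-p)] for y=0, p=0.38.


BCE = -[y·ln(p) + (1-y)·ln(1-p)]
= -0 - 1·ln(1-0.38)
= -ln(0.62) = 0.478

0.478


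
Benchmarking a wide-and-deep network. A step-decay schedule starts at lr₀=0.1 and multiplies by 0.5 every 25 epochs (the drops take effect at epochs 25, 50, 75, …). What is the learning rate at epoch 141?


n_drops = ⌊141/25⌋ = 5
lr = 0.1·0.5^5 = 0.1·0.03125 = 0.003125

0.003125


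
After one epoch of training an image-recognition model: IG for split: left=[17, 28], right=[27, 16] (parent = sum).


Parent = [44, 44], H_parent = 1
H_left = 0.9565 (n=45), H_right = 0.9523 (n=43)
H_children = (45/88)·0.9565 + (43/88)·0.9523 = 0.9544
IG = 1 - 0.9544 = 0.0456

0.0456


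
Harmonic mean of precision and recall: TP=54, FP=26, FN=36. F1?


Precision = 54/80 = 0.675
Recall = 54/90 = 0.6
F1 = 2·P·R/(P+R) = 2·TP/(2·TP+FP+FN) = 108/(108+26+36) = 108/170 = 0.6353

0.6353


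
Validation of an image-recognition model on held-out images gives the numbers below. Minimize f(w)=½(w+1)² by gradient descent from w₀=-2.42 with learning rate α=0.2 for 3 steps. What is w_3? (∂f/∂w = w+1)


step 1: grad = -2.42+1 = -1.42; w = -2.42 - 0.2·(-1.42) = -2.136
step 2: grad = -2.136+1 = -1.136; w = -2.136 - 0.2·(-1.136) = -1.9088
step 3: grad = -1.9088+1 = -0.9088; w = -1.9088 - 0.2·(-0.9088) = -1.72704

-1.72704


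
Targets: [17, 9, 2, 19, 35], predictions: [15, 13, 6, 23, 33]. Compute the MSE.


Squared errors: (17-15)²=4, (9-13)²=16, (2-6)²=16, (19-23)²=16, (35-33)²=4
Sum = 56
MSE = 56/5 = 56/5

56/5


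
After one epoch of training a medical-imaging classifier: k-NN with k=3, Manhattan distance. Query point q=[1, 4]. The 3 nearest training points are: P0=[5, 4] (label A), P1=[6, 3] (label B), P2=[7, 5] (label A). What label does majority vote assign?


d(q,P0) = 4  (label A)
d(q,P1) = 6  (label B)
d(q,P2) = 7  (label A)
Votes: A=2, B=1
Majority → A

A


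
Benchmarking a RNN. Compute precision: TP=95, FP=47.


Precision = TP/(TP+FP)
= 95/(95+47)
= 95/142 = 66.9%

66.9%


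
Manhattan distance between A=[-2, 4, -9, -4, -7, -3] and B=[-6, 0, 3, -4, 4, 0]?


d = |-2+ 6| + |4-0| + |-9-3| + |-4+ 4| + |-7-4| + |-3-0|
  = 4 + 4 + 12 + 0 + 11 + 3
  = 34

34


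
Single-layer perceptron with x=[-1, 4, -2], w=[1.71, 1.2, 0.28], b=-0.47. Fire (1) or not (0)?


z = (-1)·(1.71) + (4)·(1.2) + (-2)·(0.28) - 0.47
  = 2.06
step(z) = 1 (z≥0)

1


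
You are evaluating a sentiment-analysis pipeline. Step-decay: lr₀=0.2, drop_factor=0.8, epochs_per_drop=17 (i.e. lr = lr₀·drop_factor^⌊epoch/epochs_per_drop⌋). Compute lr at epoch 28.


n_drops = ⌊28/17⌋ = 1
lr = 0.2·0.8^1 = 0.2·0.8 = 0.16

0.16


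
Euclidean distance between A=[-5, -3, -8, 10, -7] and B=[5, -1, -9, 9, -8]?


d = √((-5-5)² + (-3+ 1)² + (-8+ 9)² + (10-9)² + (-7+ 8)²)
  = √(100 + 4 + 1 + 1 + 1)
  = √107 = 10.3441

10.3441


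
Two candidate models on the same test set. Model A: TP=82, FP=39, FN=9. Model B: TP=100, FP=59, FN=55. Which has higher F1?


Model A: P=82/121=0.6777, R=82/91=0.9011, F1=2PR/(P+R)=2TP/(2TP+FP+FN)=164/212=0.7736
Model B: P=100/159=0.6289, R=100/155=0.6452, F1=2PR/(P+R)=2TP/(2TP+FP+FN)=200/314=0.6369
0.7736 > 0.6369 → Model A

Model A


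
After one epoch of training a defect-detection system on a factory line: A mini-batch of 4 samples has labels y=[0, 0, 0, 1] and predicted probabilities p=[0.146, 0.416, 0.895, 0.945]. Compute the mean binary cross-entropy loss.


L[0] = -ln(1-0.146) = -ln(0.854) = 0.1578
L[1] = -ln(1-0.416) = -ln(0.584) = 0.5379
L[2] = -ln(1-0.895) = -ln(0.105) = 2.2538
L[3] = -ln(0.945) = 0.0566
mean = (0.1578 + 0.5379 + 2.2538 + 0.0566)/4 = 0.7515

0.7515


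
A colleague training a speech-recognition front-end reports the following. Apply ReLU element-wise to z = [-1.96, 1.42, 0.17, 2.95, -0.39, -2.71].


ReLU(-1.96) = max(0, -1.96) = 0.0
ReLU(1.42) = max(0, 1.42) = 1.42
ReLU(0.17) = max(0, 0.17) = 0.17
ReLU(2.95) = max(0, 2.95) = 2.95
ReLU(-0.39) = max(0, -0.39) = 0.0
ReLU(-2.71) = max(0, -2.71) = 0.0
result = [0.0, 1.42, 0.17, 2.95, 0.0, 0.0]

[0.0, 1.42, 0.17, 2.95, 0.0, 0.0]


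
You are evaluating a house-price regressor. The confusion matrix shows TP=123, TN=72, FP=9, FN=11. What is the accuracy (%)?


Accuracy = (TP+TN)/(TP+TN+FP+FN)
= (123+72)/(215)
= 195/215 = 90.7%

90.7%


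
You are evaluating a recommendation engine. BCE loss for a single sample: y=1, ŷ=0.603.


BCE = -[y·ln(p) + (1-y)·ln(1-p)]
= -1·ln(0.603) - 0
= -ln(0.603) = 0.5058

0.5058


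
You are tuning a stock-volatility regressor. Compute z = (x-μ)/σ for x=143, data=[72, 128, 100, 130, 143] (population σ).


μ = 114.6, σ = 25.4998
z = (143 - 114.6)/25.4998 = 1.1137

1.1137


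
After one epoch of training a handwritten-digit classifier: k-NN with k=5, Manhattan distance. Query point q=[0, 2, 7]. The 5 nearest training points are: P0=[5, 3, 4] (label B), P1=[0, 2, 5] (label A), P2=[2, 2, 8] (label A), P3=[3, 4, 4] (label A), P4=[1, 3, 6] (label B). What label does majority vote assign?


d(q,P0) = 9  (label B)
d(q,P1) = 2  (label A)
d(q,P2) = 3  (label A)
d(q,P3) = 8  (label A)
d(q,P4) = 3  (label B)
Votes: A=3, B=2
Majority → A

A


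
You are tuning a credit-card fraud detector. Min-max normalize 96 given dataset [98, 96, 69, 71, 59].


min=59, max=98
(96-59)/(98-59) = 37/39 = 0.9487

0.9487


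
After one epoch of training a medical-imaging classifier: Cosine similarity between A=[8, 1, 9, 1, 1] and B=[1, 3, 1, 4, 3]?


A·B = 8·1 + 1·3 + 9·1 + 1·4 + 1·3 = 27
‖A‖ = √148 = 12.1655, ‖B‖ = √36 = 6
cos = 27/(√148·√36) = 27/√5328 = 0.3699

0.3699


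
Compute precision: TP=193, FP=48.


Precision = TP/(TP+FP)
= 193/(193+48)
= 193/241 = 80.08%

80.08%


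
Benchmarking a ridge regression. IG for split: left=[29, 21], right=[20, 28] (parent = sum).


Parent = [49, 49], H_parent = 1
H_left = 0.9815 (n=50), H_right = 0.9799 (n=48)
H_children = (50/98)·0.9815 + (48/98)·0.9799 = 0.9807
IG = 1 - 0.9807 = 0.0193

0.0193


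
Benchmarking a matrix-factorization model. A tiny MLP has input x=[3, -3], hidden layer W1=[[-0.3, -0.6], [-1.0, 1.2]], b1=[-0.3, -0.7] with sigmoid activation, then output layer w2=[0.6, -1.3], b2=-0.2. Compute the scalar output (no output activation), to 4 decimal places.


z1[0] = (-0.3)·(3) + (-0.6)·(-3) - 0.3 = 0.6
z1[1] = (-1.0)·(3) + (1.2)·(-3) - 0.7 = -7.3
h = sigmoid(z1) = [0.6457, 0.0007]
output = (0.6)·(0.6457) + (-1.3)·(0.0007) - 0.2 = 0.1865

0.1865


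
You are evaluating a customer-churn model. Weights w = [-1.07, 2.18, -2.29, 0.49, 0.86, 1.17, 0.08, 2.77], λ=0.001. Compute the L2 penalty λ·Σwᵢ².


‖w‖₂² = (-1.07)² + (2.18)² + (-2.29)² + (0.49)² + (0.86)² + (1.17)² + (0.08)² + (2.77)²
     = 1.1449 + 4.7524 + 5.2441 + 0.2401 + 0.7396 + 1.3689 + 0.0064 + 7.6729
     = 21.1693
λ·‖w‖₂² = 0.001·21.1693 = 0.021169

0.021169


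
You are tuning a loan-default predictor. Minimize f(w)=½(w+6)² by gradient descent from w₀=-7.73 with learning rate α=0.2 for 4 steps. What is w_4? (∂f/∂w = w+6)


step 1: grad = -7.73+6 = -1.73; w = -7.73 - 0.2·(-1.73) = -7.384
step 2: grad = -7.384+6 = -1.384; w = -7.384 - 0.2·(-1.384) = -7.1072
step 3: grad = -7.1072+6 = -1.1072; w = -7.1072 - 0.2·(-1.1072) = -6.88576
step 4: grad = -6.88576+6 = -0.88576; w = -6.88576 - 0.2·(-0.88576) = -6.708608

-6.708608


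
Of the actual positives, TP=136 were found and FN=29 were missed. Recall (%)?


Recall = TP/(TP+FN)
= 136/(136+29)
= 136/165 = 82.42%

82.42%


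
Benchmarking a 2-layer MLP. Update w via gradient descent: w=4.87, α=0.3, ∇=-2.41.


w_new = w - α·∇
= 4.87 - 0.3·-2.41
= 4.87 + 0.723
= 5.593

5.593


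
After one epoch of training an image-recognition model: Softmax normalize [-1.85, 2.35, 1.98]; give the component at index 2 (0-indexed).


Exponentials: e^-1.85=0.1572, e^2.35=10.4856, e^1.98=7.2427
Sum = 17.8855
Softmax = [0.0088, 0.5863, 0.4049]
p[2] = 7.2427/17.8855 = 0.4049

0.4049


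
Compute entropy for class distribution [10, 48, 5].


Probabilities: [10/63, 48/63, 5/63] ≈ [0.1587, 0.7619, 0.0794]
H = -((10/63)·log₂(10/63) + (48/63)·log₂(48/63) + (5/63)·log₂(5/63))
  = 1.0105 bits

1.0105 bits


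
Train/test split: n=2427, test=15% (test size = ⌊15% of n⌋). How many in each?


Test = ⌊2427·15/100⌋ = 364
Train = 2427 - 364 = 2063

Train: 2063, Test: 364


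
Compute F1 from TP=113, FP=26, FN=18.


Precision = 113/139 = 0.8129
Recall = 113/131 = 0.8626
F1 = 2·P·R/(P+R) = 2·TP/(2·TP+FP+FN) = 226/(226+26+18) = 226/270 = 0.837

0.837


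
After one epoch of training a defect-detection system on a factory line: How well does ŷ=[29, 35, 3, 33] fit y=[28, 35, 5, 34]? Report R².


ȳ = 25.5
SS_res = Σ(y-ŷ)² = 6
SS_tot = Σ(y-ȳ)² = 589
R² = 1 - SS_res/SS_tot = 1 - 0.0102 = 0.9898

0.9898


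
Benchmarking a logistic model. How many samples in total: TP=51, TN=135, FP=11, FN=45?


Total = TP + TN + FP + FN
= 51 + 135 + 11 + 45
= 242
(Predicted positive: 62, predicted negative: 180)

242


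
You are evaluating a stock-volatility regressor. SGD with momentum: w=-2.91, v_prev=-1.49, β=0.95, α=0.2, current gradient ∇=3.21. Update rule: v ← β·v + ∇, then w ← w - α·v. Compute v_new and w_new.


v_new = 0.95·-1.49 + 3.21 = -1.4155 + 3.21 = 1.7945
w_new = -2.91 - 0.2·1.7945 = -2.91 - 0.3589 = -3.2689

v_new=1.7945, w_new=-3.2689


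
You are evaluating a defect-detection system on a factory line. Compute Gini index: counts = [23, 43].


Probabilities: [23/66, 43/66] ≈ [0.3485, 0.6515]
Σpᵢ² = (529 + 1849)/66² = 2378/4356
Gini = 1 - Σpᵢ² = 1 - 2378/4356 = 0.4541

0.4541


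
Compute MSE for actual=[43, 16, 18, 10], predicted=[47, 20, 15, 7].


Squared errors: (43-47)²=16, (16-20)²=16, (18-15)²=9, (10-7)²=9
Sum = 50
MSE = 50/4 = 25/2

25/2


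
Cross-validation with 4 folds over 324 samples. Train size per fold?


Fold size = 324/4 = 81
Training per fold = 324 - 81 = 243

243


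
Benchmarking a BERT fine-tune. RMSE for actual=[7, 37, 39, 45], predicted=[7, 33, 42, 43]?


MSE = 29/4 = 7.25
RMSE = √(29/4) = 2.6926

2.6926


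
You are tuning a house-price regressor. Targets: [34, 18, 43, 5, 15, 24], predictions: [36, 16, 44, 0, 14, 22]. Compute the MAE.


Absolute errors: |34-36|=2, |18-16|=2, |43-44|=1, |5-0|=5, |15-14|=1, |24-22|=2
Sum = 13
MAE = 13/6 = 13/6

13/6


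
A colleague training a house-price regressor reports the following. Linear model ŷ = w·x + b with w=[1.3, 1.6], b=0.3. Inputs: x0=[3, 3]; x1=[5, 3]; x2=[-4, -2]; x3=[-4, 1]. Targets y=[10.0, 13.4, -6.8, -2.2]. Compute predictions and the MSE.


ŷ0 = (1.3)·(3) + (1.6)·(3) + 0.3 = 9.0
ŷ1 = (1.3)·(5) + (1.6)·(3) + 0.3 = 11.6
ŷ2 = (1.3)·(-4) + (1.6)·(-2) + 0.3 = -8.1
ŷ3 = (1.3)·(-4) + (1.6)·(1) + 0.3 = -3.3
errors² = [1.0, 3.24, 1.69, 1.21]
MSE = 7.1400/4 = 1.785

1.785


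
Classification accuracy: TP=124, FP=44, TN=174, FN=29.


Accuracy = (TP+TN)/(TP+TN+FP+FN)
= (124+174)/(371)
= 298/371 = 80.32%

80.32%


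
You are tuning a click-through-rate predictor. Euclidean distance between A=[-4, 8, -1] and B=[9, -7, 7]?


d = √((-4-9)² + (8+ 7)² + (-1-7)²)
  = √(169 + 225 + 64)
  = √458 = 21.4009

21.4009


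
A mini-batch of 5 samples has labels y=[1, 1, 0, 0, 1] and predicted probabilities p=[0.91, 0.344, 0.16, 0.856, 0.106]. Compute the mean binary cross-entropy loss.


L[0] = -ln(0.91) = 0.0943
L[1] = -ln(0.344) = 1.0671
L[2] = -ln(1-0.16) = -ln(0.84) = 0.1744
L[3] = -ln(1-0.856) = -ln(0.144) = 1.9379
L[4] = -ln(0.106) = 2.2443
mean = (0.0943 + 1.0671 + 0.1744 + 1.9379 + 2.2443)/5 = 1.1036

1.1036


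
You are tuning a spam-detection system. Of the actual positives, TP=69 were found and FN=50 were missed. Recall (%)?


Recall = TP/(TP+FN)
= 69/(69+50)
= 69/119 = 57.98%

57.98%


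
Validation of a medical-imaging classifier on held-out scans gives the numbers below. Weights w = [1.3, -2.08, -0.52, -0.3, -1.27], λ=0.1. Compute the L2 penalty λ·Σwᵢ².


‖w‖₂² = (1.3)² + (-2.08)² + (-0.52)² + (-0.3)² + (-1.27)²
     = 1.69 + 4.3264 + 0.2704 + 0.09 + 1.6129
     = 7.9897
λ·‖w‖₂² = 0.1·7.9897 = 0.79897

0.79897


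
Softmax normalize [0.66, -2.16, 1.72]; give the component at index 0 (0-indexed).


Exponentials: e^0.66=1.9348, e^-2.16=0.1153, e^1.72=5.5845
Sum = 7.6346
Softmax = [0.2534, 0.0151, 0.7315]
p[0] = 1.9348/7.6346 = 0.2534

0.2534


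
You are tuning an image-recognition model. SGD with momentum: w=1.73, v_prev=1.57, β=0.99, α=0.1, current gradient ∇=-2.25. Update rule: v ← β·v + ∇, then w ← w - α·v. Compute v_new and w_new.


v_new = 0.99·1.57 - 2.25 = 1.5543 - 2.25 = -0.6957
w_new = 1.73 - 0.1·-0.6957 = 1.73 + 0.06957 = 1.79957

v_new=-0.6957, w_new=1.79957


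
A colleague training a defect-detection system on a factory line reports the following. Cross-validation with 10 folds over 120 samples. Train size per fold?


Fold size = 120/10 = 12
Training per fold = 120 - 12 = 108

108


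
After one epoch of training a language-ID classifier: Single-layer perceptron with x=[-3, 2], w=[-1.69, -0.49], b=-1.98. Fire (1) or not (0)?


z = (-3)·(-1.69) + (2)·(-0.49) - 1.98
  = 2.11
step(z) = 1 (z≥0)

1


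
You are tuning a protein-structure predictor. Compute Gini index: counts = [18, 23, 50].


Probabilities: [18/91, 23/91, 50/91] ≈ [0.1978, 0.2527, 0.5495]
Σpᵢ² = (324 + 529 + 2500)/91² = 3353/8281
Gini = 1 - Σpᵢ² = 1 - 3353/8281 = 0.5951

0.5951


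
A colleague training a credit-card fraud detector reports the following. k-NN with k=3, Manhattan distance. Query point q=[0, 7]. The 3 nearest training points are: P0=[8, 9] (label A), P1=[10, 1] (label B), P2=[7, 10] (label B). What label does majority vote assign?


d(q,P0) = 10  (label A)
d(q,P1) = 16  (label B)
d(q,P2) = 10  (label B)
Votes: A=1, B=2
Majority → B

B


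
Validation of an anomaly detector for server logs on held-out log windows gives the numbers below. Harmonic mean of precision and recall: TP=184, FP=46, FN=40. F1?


Precision = 184/230 = 0.8
Recall = 184/224 = 0.8214
F1 = 2·P·R/(P+R) = 2·TP/(2·TP+FP+FN) = 368/(368+46+40) = 368/454 = 0.8106

0.8106


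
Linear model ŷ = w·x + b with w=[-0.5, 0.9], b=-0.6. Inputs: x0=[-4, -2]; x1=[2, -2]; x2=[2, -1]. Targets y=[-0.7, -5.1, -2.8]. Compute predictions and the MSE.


ŷ0 = (-0.5)·(-4) + (0.9)·(-2) - 0.6 = -0.4
ŷ1 = (-0.5)·(2) + (0.9)·(-2) - 0.6 = -3.4
ŷ2 = (-0.5)·(2) + (0.9)·(-1) - 0.6 = -2.5
errors² = [0.09, 2.89, 0.09]
MSE = 3.0700/3 = 1.0233

1.0233


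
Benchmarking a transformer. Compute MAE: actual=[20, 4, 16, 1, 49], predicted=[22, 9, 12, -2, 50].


Absolute errors: |20-22|=2, |4-9|=5, |16-12|=4, |1+ 2|=3, |49-50|=1
Sum = 15
MAE = 15/5 = 3

3


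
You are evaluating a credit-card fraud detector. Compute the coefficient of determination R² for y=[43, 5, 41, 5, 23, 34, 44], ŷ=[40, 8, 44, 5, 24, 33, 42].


ȳ = 27.8571
SS_res = Σ(y-ŷ)² = 33
SS_tot = Σ(y-ȳ)² = 1768.86
R² = 1 - SS_res/SS_tot = 1 - 0.0187 = 0.9813

0.9813


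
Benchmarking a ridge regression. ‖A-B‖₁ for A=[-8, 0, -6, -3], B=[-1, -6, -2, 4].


d = |-8+ 1| + |0+ 6| + |-6+ 2| + |-3-4|
  = 7 + 6 + 4 + 7
  = 24

24


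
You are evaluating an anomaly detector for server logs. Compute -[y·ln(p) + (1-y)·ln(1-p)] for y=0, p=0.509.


BCE = -[y·ln(p) + (1-y)·ln(1-p)]
= -0 - 1·ln(1-0.509)
= -ln(0.491) = 0.7113

0.7113


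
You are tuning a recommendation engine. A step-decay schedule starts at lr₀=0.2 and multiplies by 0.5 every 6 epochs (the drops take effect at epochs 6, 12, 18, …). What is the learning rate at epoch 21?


n_drops = ⌊21/6⌋ = 3
lr = 0.2·0.5^3 = 0.2·0.125 = 0.025

0.025


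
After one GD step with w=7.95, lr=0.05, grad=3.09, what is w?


w_new = w - α·∇
= 7.95 - 0.05·3.09
= 7.95 - 0.1545
= 7.7955

7.7955


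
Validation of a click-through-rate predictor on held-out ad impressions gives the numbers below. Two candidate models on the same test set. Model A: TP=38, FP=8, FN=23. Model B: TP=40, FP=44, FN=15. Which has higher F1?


Model A: P=38/46=0.8261, R=38/61=0.623, F1=2PR/(P+R)=2TP/(2TP+FP+FN)=76/107=0.7103
Model B: P=40/84=0.4762, R=40/55=0.7273, F1=2PR/(P+R)=2TP/(2TP+FP+FN)=80/139=0.5755
0.7103 > 0.5755 → Model A

Model A


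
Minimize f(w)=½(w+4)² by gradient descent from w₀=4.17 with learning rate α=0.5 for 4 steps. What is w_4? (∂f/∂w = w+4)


step 1: grad = 4.17+4 = 8.17; w = 4.17 - 0.5·(8.17) = 0.085
step 2: grad = 0.085+4 = 4.085; w = 0.085 - 0.5·(4.085) = -1.9575
step 3: grad = -1.9575+4 = 2.0425; w = -1.9575 - 0.5·(2.0425) = -2.97875
step 4: grad = -2.97875+4 = 1.02125; w = -2.97875 - 0.5·(1.02125) = -3.489375

-3.489375


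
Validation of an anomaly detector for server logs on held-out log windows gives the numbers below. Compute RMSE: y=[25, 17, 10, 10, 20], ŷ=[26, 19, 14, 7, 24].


MSE = 46/5 = 9.2
RMSE = √(46/5) = 3.0332

3.0332


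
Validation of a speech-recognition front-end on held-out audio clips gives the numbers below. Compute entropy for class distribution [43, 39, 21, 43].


Probabilities: [43/146, 39/146, 21/146, 43/146] ≈ [0.2945, 0.2671, 0.1438, 0.2945]
H = -((43/146)·log₂(43/146) + (39/146)·log₂(39/146) + (21/146)·log₂(21/146) + (43/146)·log₂(43/146))
  = 1.9499 bits

1.9499 bits


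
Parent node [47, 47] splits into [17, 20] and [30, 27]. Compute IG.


Parent = [47, 47], H_parent = 1
H_left = 0.9953 (n=37), H_right = 0.998 (n=57)
H_children = (37/94)·0.9953 + (57/94)·0.998 = 0.9969
IG = 1 - 0.9969 = 0.0031

0.0031


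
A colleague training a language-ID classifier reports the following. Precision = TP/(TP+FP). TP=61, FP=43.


Precision = TP/(TP+FP)
= 61/(61+43)
= 61/104 = 58.65%

58.65%


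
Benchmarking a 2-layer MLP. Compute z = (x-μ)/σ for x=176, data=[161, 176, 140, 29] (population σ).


μ = 126.5, σ = 57.7256
z = (176 - 126.5)/57.7256 = 0.8575

0.8575


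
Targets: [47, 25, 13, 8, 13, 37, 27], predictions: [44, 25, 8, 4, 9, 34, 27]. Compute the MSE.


Squared errors: (47-44)²=9, (25-25)²=0, (13-8)²=25, (8-4)²=16, (13-9)²=16, (37-34)²=9, (27-27)²=0
Sum = 75
MSE = 75/7 = 75/7

75/7


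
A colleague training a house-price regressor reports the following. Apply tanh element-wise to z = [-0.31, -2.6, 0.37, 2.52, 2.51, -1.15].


tanh(-0.31) = -0.3004
tanh(-2.6) = -0.989
tanh(0.37) = 0.354
tanh(2.52) = 0.9871
tanh(2.51) = 0.9869
tanh(-1.15) = -0.8178
result = [-0.3004, -0.989, 0.354, 0.9871, 0.9869, -0.8178]

[-0.3004, -0.989, 0.354, 0.9871, 0.9869, -0.8178]


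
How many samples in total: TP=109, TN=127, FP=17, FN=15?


Total = TP + TN + FP + FN
= 109 + 127 + 17 + 15
= 268
(Predicted positive: 126, predicted negative: 142)

268


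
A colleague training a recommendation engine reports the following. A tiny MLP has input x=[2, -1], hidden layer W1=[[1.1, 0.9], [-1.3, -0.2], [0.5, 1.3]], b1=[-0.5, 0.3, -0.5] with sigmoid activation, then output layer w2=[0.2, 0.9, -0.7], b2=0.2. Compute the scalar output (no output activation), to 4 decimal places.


z1[0] = (1.1)·(2) + (0.9)·(-1) - 0.5 = 0.8
z1[1] = (-1.3)·(2) + (-0.2)·(-1) + 0.3 = -2.1
z1[2] = (0.5)·(2) + (1.3)·(-1) - 0.5 = -0.8
h = sigmoid(z1) = [0.69, 0.1091, 0.31]
output = (0.2)·(0.69) + (0.9)·(0.1091) + (-0.7)·(0.31) + 0.2 = 0.2192

0.2192


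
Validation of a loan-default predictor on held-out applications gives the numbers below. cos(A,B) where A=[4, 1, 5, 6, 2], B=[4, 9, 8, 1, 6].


A·B = 4·4 + 1·9 + 5·8 + 6·1 + 2·6 = 83
‖A‖ = √82 = 9.0554, ‖B‖ = √198 = 14.0712
cos = 83/(√82·√198) = 83/√16236 = 0.6514

0.6514


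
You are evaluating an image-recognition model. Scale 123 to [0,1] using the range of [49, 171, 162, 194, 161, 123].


min=49, max=194
(123-49)/(194-49) = 74/145 = 0.5103

0.5103


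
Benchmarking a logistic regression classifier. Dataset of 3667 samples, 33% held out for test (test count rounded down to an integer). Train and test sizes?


Test = ⌊3667·33/100⌋ = 1210
Train = 3667 - 1210 = 2457

Train: 2457, Test: 1210


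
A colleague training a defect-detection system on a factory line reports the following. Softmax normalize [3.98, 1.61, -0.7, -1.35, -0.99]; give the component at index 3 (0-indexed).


Exponentials: e^3.98=53.517, e^1.61=5.0028, e^-0.7=0.4966, e^-1.35=0.2592, e^-0.99=0.3716
Sum = 59.6472
Softmax = [0.8972, 0.0839, 0.0083, 0.0043, 0.0062]
p[3] = 0.2592/59.6472 = 0.0043

0.0043


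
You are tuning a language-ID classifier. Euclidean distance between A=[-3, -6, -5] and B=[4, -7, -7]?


d = √((-3-4)² + (-6+ 7)² + (-5+ 7)²)
  = √(49 + 1 + 4)
  = √54 = 7.3485

7.3485


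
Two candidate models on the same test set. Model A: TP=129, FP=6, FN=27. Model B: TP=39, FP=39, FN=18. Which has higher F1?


Model A: P=129/135=0.9556, R=129/156=0.8269, F1=2PR/(P+R)=2TP/(2TP+FP+FN)=258/291=0.8866
Model B: P=39/78=0.5, R=39/57=0.6842, F1=2PR/(P+R)=2TP/(2TP+FP+FN)=78/135=0.5778
0.8866 > 0.5778 → Model A

Model A


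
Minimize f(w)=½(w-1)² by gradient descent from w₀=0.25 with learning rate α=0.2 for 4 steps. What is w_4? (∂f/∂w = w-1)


step 1: grad = 0.25-1 = -0.75; w = 0.25 - 0.2·(-0.75) = 0.4
step 2: grad = 0.4-1 = -0.6; w = 0.4 - 0.2·(-0.6) = 0.52
step 3: grad = 0.52-1 = -0.48; w = 0.52 - 0.2·(-0.48) = 0.616
step 4: grad = 0.616-1 = -0.384; w = 0.616 - 0.2·(-0.384) = 0.6928

0.6928


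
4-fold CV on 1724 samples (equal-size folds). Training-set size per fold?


Fold size = 1724/4 = 431
Training per fold = 1724 - 431 = 1293

1293


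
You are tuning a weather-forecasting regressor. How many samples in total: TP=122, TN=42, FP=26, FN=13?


Total = TP + TN + FP + FN
= 122 + 42 + 26 + 13
= 203
(Predicted positive: 148, predicted negative: 55)

203


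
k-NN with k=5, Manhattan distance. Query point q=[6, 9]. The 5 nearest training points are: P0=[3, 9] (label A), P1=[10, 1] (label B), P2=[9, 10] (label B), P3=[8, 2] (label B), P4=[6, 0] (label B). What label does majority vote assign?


d(q,P0) = 3  (label A)
d(q,P1) = 12  (label B)
d(q,P2) = 4  (label B)
d(q,P3) = 9  (label B)
d(q,P4) = 9  (label B)
Votes: A=1, B=4
Majority → B

B


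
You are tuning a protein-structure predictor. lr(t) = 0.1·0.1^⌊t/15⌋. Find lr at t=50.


n_drops = ⌊50/15⌋ = 3
lr = 0.1·0.1^3 = 0.1·0.001 = 0.0001

0.0001


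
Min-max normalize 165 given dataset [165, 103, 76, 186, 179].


min=76, max=186
(165-76)/(186-76) = 89/110 = 0.8091

0.8091


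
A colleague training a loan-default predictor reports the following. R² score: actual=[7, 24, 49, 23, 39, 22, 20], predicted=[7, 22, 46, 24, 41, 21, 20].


ȳ = 26.2857
SS_res = Σ(y-ŷ)² = 19
SS_tot = Σ(y-ȳ)² = 1123.43
R² = 1 - SS_res/SS_tot = 1 - 0.0169 = 0.9831

0.9831


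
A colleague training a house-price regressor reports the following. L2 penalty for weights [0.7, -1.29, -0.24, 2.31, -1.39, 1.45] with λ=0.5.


‖w‖₂² = (0.7)² + (-1.29)² + (-0.24)² + (2.31)² + (-1.39)² + (1.45)²
     = 0.49 + 1.6641 + 0.0576 + 5.3361 + 1.9321 + 2.1025
     = 11.5824
λ·‖w‖₂² = 0.5·11.5824 = 5.7912

5.7912


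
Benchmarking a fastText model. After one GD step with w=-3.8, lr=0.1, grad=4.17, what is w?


w_new = w - α·∇
= -3.8 - 0.1·4.17
= -3.8 - 0.417
= -4.217

-4.217


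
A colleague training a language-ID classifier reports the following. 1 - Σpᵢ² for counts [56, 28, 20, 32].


Probabilities: [56/136, 28/136, 20/136, 32/136] ≈ [0.4118, 0.2059, 0.1471, 0.2353]
Σpᵢ² = (3136 + 784 + 400 + 1024)/136² = 5344/18496
Gini = 1 - Σpᵢ² = 1 - 5344/18496 = 0.7111

0.7111


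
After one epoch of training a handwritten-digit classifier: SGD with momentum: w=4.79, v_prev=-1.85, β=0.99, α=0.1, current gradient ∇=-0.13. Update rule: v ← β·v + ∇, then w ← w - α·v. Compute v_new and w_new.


v_new = 0.99·-1.85 - 0.13 = -1.8315 - 0.13 = -1.9615
w_new = 4.79 - 0.1·-1.9615 = 4.79 + 0.19615 = 4.98615

v_new=-1.9615, w_new=4.98615


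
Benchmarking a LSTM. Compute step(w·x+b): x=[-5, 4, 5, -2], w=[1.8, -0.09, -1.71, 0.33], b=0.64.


z = (-5)·(1.8) + (4)·(-0.09) + (5)·(-1.71) + (-2)·(0.33) + 0.64
  = -17.93
step(z) = 0 (z<0)

0


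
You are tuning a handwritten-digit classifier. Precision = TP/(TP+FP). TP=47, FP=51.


Precision = TP/(TP+FP)
= 47/(47+51)
= 47/98 = 47.96%

47.96%


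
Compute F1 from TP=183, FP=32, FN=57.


Precision = 183/215 = 0.8512
Recall = 183/240 = 0.7625
F1 = 2·P·R/(P+R) = 2·TP/(2·TP+FP+FN) = 366/(366+32+57) = 366/455 = 0.8044

0.8044


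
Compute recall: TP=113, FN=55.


Recall = TP/(TP+FN)
= 113/(113+55)
= 113/168 = 67.26%

67.26%


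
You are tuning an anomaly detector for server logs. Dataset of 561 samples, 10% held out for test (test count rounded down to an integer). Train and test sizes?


Test = ⌊561·10/100⌋ = 56
Train = 561 - 56 = 505

Train: 505, Test: 56


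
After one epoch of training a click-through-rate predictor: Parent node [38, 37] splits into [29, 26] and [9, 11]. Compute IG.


Parent = [38, 37], H_parent = 0.9999
H_left = 0.9979 (n=55), H_right = 0.9928 (n=20)
H_children = (55/75)·0.9979 + (20/75)·0.9928 = 0.9965
IG = 0.9999 - 0.9965 = 0.0034

0.0034


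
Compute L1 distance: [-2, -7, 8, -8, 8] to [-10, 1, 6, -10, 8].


d = |-2+ 10| + |-7-1| + |8-6| + |-8+ 10| + |8-8|
  = 8 + 8 + 2 + 2 + 0
  = 20

20


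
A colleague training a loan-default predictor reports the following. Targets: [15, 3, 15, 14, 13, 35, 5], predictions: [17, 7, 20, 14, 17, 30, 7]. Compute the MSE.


Squared errors: (15-17)²=4, (3-7)²=16, (15-20)²=25, (14-14)²=0, (13-17)²=16, (35-30)²=25, (5-7)²=4
Sum = 90
MSE = 90/7 = 90/7

90/7


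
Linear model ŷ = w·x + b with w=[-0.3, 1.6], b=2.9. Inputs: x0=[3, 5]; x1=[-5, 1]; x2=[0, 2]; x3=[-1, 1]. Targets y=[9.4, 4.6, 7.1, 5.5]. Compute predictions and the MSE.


ŷ0 = (-0.3)·(3) + (1.6)·(5) + 2.9 = 10.0
ŷ1 = (-0.3)·(-5) + (1.6)·(1) + 2.9 = 6.0
ŷ2 = (-0.3)·(0) + (1.6)·(2) + 2.9 = 6.1
ŷ3 = (-0.3)·(-1) + (1.6)·(1) + 2.9 = 4.8
errors² = [0.36, 1.96, 1.0, 0.49]
MSE = 3.8100/4 = 0.9525

0.9525


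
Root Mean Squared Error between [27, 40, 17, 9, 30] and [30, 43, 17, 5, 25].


MSE = 59/5 = 11.8
RMSE = √(59/5) = 3.4351

3.4351


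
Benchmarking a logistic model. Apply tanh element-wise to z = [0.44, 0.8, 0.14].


tanh(0.44) = 0.4136
tanh(0.8) = 0.664
tanh(0.14) = 0.1391
result = [0.4136, 0.664, 0.1391]

[0.4136, 0.664, 0.1391]


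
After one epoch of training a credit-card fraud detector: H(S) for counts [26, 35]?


Probabilities: [26/61, 35/61] ≈ [0.4262, 0.5738]
H = -((26/61)·log₂(26/61) + (35/61)·log₂(35/61))
  = 0.9842 bits

0.9842 bits


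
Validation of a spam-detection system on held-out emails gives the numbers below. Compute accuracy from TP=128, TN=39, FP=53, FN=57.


Accuracy = (TP+TN)/(TP+TN+FP+FN)
= (128+39)/(277)
= 167/277 = 60.29%

60.29%


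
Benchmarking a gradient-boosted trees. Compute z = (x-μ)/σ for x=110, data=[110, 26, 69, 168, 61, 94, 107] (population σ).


μ = 90.7143, σ = 41.6849
z = (110 - 90.7143)/41.6849 = 0.4627

0.4627


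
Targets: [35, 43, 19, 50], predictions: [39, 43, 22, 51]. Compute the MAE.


Absolute errors: |35-39|=4, |43-43|=0, |19-22|=3, |50-51|=1
Sum = 8
MAE = 8/4 = 2

2


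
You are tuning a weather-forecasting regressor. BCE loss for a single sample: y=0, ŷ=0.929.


BCE = -[y·ln(p) + (1-y)·ln(1-p)]
= -0 - 1·ln(1-0.929)
= -ln(0.071) = 2.6451

2.6451


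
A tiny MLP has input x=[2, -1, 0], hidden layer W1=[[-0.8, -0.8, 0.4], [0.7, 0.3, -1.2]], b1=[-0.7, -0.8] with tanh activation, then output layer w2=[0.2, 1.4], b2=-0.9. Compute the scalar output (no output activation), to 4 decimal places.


z1[0] = (-0.8)·(2) + (-0.8)·(-1) + (0.4)·(0) - 0.7 = -1.5
z1[1] = (0.7)·(2) + (0.3)·(-1) + (-1.2)·(0) - 0.8 = 0.3
h = tanh(z1) = [-0.9051, 0.2913]
output = (0.2)·(-0.9051) + (1.4)·(0.2913) - 0.9 = -0.6732

-0.6732


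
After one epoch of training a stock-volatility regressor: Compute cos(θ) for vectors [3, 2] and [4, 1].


A·B = 3·4 + 2·1 = 14
‖A‖ = √13 = 3.6056, ‖B‖ = √17 = 4.1231
cos = 14/(√13·√17) = 14/√221 = 0.9417

0.9417


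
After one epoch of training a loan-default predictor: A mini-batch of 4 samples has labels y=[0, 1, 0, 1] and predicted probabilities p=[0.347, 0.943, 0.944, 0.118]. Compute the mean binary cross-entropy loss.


L[0] = -ln(1-0.347) = -ln(0.653) = 0.4262
L[1] = -ln(0.943) = 0.0587
L[2] = -ln(1-0.944) = -ln(0.056) = 2.8824
L[3] = -ln(0.118) = 2.1371
mean = (0.4262 + 0.0587 + 2.8824 + 2.1371)/4 = 1.3761

1.3761


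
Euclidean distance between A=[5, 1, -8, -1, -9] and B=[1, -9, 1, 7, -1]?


d = √((5-1)² + (1+ 9)² + (-8-1)² + (-1-7)² + (-9+ 1)²)
  = √(16 + 100 + 81 + 64 + 64)
  = √325 = 18.0278

18.0278


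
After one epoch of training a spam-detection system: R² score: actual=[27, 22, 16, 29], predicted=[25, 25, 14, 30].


ȳ = 23.5
SS_res = Σ(y-ŷ)² = 18
SS_tot = Σ(y-ȳ)² = 101
R² = 1 - SS_res/SS_tot = 1 - 0.1782 = 0.8218

0.8218


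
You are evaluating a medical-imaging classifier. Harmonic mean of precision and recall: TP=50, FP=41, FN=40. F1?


Precision = 50/91 = 0.5495
Recall = 50/90 = 0.5556
F1 = 2·P·R/(P+R) = 2·TP/(2·TP+FP+FN) = 100/(100+41+40) = 100/181 = 0.5525

0.5525
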